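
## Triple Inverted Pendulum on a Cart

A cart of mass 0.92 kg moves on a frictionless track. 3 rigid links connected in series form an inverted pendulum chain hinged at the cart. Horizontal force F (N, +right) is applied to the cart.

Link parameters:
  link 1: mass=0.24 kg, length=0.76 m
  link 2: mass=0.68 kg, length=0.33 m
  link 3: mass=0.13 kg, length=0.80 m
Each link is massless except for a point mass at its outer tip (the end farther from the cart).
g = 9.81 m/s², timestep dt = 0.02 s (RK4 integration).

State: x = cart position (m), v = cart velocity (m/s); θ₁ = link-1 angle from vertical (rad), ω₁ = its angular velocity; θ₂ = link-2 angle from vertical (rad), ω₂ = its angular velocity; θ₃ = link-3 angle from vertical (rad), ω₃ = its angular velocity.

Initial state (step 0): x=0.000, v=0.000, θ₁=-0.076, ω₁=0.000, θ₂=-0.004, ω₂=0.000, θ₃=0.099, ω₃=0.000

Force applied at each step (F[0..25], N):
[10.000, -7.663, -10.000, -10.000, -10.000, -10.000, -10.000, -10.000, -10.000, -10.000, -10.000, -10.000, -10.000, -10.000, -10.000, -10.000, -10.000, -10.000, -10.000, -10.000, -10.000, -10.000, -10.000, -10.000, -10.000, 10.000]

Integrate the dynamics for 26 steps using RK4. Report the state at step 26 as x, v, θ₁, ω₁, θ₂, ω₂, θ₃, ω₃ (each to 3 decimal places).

Answer: x=-1.095, v=-3.382, θ₁=1.117, ω₁=7.460, θ₂=1.118, ω₂=-4.253, θ₃=0.260, ω₃=1.969

Derivation:
apply F[0]=+10.000 → step 1: x=0.002, v=0.233, θ₁=-0.080, ω₁=-0.382, θ₂=-0.002, ω₂=0.159, θ₃=0.099, ω₃=0.026
apply F[1]=-7.663 → step 2: x=0.006, v=0.085, θ₁=-0.086, ω₁=-0.283, θ₂=0.003, ω₂=0.369, θ₃=0.100, ω₃=0.056
apply F[2]=-10.000 → step 3: x=0.005, v=-0.112, θ₁=-0.091, ω₁=-0.135, θ₂=0.013, ω₂=0.618, θ₃=0.101, ω₃=0.084
apply F[3]=-10.000 → step 4: x=0.001, v=-0.308, θ₁=-0.092, ω₁=0.000, θ₂=0.028, ω₂=0.905, θ₃=0.103, ω₃=0.109
apply F[4]=-10.000 → step 5: x=-0.007, v=-0.505, θ₁=-0.091, ω₁=0.124, θ₂=0.049, ω₂=1.233, θ₃=0.106, ω₃=0.128
apply F[5]=-10.000 → step 6: x=-0.019, v=-0.703, θ₁=-0.087, ω₁=0.239, θ₂=0.077, ω₂=1.604, θ₃=0.109, ω₃=0.140
apply F[6]=-10.000 → step 7: x=-0.035, v=-0.904, θ₁=-0.081, ω₁=0.348, θ₂=0.114, ω₂=2.017, θ₃=0.111, ω₃=0.144
apply F[7]=-10.000 → step 8: x=-0.055, v=-1.107, θ₁=-0.073, ω₁=0.455, θ₂=0.158, ω₂=2.465, θ₃=0.114, ω₃=0.139
apply F[8]=-10.000 → step 9: x=-0.080, v=-1.313, θ₁=-0.063, ω₁=0.571, θ₂=0.212, ω₂=2.933, θ₃=0.117, ω₃=0.126
apply F[9]=-10.000 → step 10: x=-0.108, v=-1.523, θ₁=-0.050, ω₁=0.705, θ₂=0.276, ω₂=3.401, θ₃=0.119, ω₃=0.109
apply F[10]=-10.000 → step 11: x=-0.140, v=-1.736, θ₁=-0.034, ω₁=0.868, θ₂=0.348, ω₂=3.841, θ₃=0.121, ω₃=0.089
apply F[11]=-10.000 → step 12: x=-0.177, v=-1.951, θ₁=-0.015, ω₁=1.072, θ₂=0.429, ω₂=4.228, θ₃=0.123, ω₃=0.074
apply F[12]=-10.000 → step 13: x=-0.219, v=-2.168, θ₁=0.009, ω₁=1.323, θ₂=0.517, ω₂=4.542, θ₃=0.124, ω₃=0.065
apply F[13]=-10.000 → step 14: x=-0.264, v=-2.387, θ₁=0.038, ω₁=1.626, θ₂=0.610, ω₂=4.769, θ₃=0.126, ω₃=0.068
apply F[14]=-10.000 → step 15: x=-0.314, v=-2.605, θ₁=0.074, ω₁=1.979, θ₂=0.707, ω₂=4.897, θ₃=0.127, ω₃=0.084
apply F[15]=-10.000 → step 16: x=-0.368, v=-2.823, θ₁=0.118, ω₁=2.380, θ₂=0.805, ω₂=4.912, θ₃=0.129, ω₃=0.113
apply F[16]=-10.000 → step 17: x=-0.427, v=-3.038, θ₁=0.170, ω₁=2.824, θ₂=0.902, ω₂=4.798, θ₃=0.132, ω₃=0.156
apply F[17]=-10.000 → step 18: x=-0.490, v=-3.249, θ₁=0.231, ω₁=3.304, θ₂=0.996, ω₂=4.533, θ₃=0.135, ω₃=0.213
apply F[18]=-10.000 → step 19: x=-0.557, v=-3.453, θ₁=0.302, ω₁=3.815, θ₂=1.083, ω₂=4.092, θ₃=0.140, ω₃=0.282
apply F[19]=-10.000 → step 20: x=-0.628, v=-3.644, θ₁=0.384, ω₁=4.350, θ₂=1.158, ω₂=3.445, θ₃=0.147, ω₃=0.366
apply F[20]=-10.000 → step 21: x=-0.702, v=-3.816, θ₁=0.476, ω₁=4.908, θ₂=1.219, ω₂=2.558, θ₃=0.155, ω₃=0.468
apply F[21]=-10.000 → step 22: x=-0.780, v=-3.958, θ₁=0.580, ω₁=5.496, θ₂=1.259, ω₂=1.397, θ₃=0.166, ω₃=0.602
apply F[22]=-10.000 → step 23: x=-0.860, v=-4.050, θ₁=0.696, ω₁=6.125, θ₂=1.273, ω₂=-0.074, θ₃=0.179, ω₃=0.794
apply F[23]=-10.000 → step 24: x=-0.942, v=-4.056, θ₁=0.825, ω₁=6.797, θ₂=1.254, ω₂=-1.844, θ₃=0.198, ω₃=1.095
apply F[24]=-10.000 → step 25: x=-1.022, v=-3.917, θ₁=0.968, ω₁=7.422, θ₂=1.198, ω₂=-3.651, θ₃=0.224, ω₃=1.572
apply F[25]=+10.000 → step 26: x=-1.095, v=-3.382, θ₁=1.117, ω₁=7.460, θ₂=1.118, ω₂=-4.253, θ₃=0.260, ω₃=1.969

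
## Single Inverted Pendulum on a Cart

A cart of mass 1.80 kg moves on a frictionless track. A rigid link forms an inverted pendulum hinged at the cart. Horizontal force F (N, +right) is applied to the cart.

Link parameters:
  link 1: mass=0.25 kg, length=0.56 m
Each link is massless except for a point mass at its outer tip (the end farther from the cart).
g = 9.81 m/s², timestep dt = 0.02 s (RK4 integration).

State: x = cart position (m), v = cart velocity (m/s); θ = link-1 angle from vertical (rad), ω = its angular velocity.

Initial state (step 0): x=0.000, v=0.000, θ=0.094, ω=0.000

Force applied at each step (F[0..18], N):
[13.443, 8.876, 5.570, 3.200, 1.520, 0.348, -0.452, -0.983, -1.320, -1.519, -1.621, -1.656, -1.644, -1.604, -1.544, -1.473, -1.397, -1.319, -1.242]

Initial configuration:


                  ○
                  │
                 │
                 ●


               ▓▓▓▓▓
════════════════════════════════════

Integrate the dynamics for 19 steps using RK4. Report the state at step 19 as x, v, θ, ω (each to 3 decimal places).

Answer: x=0.098, v=0.154, θ=-0.018, ω=-0.082

Derivation:
apply F[0]=+13.443 → step 1: x=0.001, v=0.147, θ=0.092, ω=-0.228
apply F[1]=+8.876 → step 2: x=0.005, v=0.243, θ=0.086, ω=-0.368
apply F[2]=+5.570 → step 3: x=0.011, v=0.302, θ=0.078, ω=-0.445
apply F[3]=+3.200 → step 4: x=0.017, v=0.336, θ=0.068, ω=-0.480
apply F[4]=+1.520 → step 5: x=0.024, v=0.351, θ=0.059, ω=-0.484
apply F[5]=+0.348 → step 6: x=0.031, v=0.354, θ=0.049, ω=-0.470
apply F[6]=-0.452 → step 7: x=0.038, v=0.347, θ=0.040, ω=-0.443
apply F[7]=-0.983 → step 8: x=0.045, v=0.335, θ=0.032, ω=-0.409
apply F[8]=-1.320 → step 9: x=0.052, v=0.320, θ=0.024, ω=-0.372
apply F[9]=-1.519 → step 10: x=0.058, v=0.303, θ=0.017, ω=-0.334
apply F[10]=-1.621 → step 11: x=0.064, v=0.284, θ=0.010, ω=-0.297
apply F[11]=-1.656 → step 12: x=0.069, v=0.266, θ=0.005, ω=-0.261
apply F[12]=-1.644 → step 13: x=0.074, v=0.247, θ=-0.000, ω=-0.227
apply F[13]=-1.604 → step 14: x=0.079, v=0.230, θ=-0.004, ω=-0.196
apply F[14]=-1.544 → step 15: x=0.083, v=0.213, θ=-0.008, ω=-0.168
apply F[15]=-1.473 → step 16: x=0.088, v=0.196, θ=-0.011, ω=-0.143
apply F[16]=-1.397 → step 17: x=0.091, v=0.181, θ=-0.014, ω=-0.120
apply F[17]=-1.319 → step 18: x=0.095, v=0.167, θ=-0.016, ω=-0.099
apply F[18]=-1.242 → step 19: x=0.098, v=0.154, θ=-0.018, ω=-0.082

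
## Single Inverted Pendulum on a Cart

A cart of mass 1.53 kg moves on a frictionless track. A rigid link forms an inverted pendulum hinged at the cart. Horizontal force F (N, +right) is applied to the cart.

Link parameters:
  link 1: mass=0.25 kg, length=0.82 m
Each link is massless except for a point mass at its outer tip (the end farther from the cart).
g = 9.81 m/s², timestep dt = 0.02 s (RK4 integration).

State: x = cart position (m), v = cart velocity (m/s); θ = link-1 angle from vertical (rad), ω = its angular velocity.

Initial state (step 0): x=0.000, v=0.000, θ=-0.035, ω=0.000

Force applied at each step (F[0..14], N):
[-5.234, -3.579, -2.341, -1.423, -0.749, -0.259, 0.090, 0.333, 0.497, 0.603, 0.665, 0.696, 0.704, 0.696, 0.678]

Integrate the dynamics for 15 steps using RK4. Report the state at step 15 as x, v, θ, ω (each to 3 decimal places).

Answer: x=-0.041, v=-0.105, θ=0.002, ω=0.071

Derivation:
apply F[0]=-5.234 → step 1: x=-0.001, v=-0.067, θ=-0.034, ω=0.074
apply F[1]=-3.579 → step 2: x=-0.002, v=-0.113, θ=-0.032, ω=0.121
apply F[2]=-2.341 → step 3: x=-0.005, v=-0.143, θ=-0.030, ω=0.150
apply F[3]=-1.423 → step 4: x=-0.008, v=-0.160, θ=-0.026, ω=0.165
apply F[4]=-0.749 → step 5: x=-0.011, v=-0.169, θ=-0.023, ω=0.170
apply F[5]=-0.259 → step 6: x=-0.015, v=-0.172, θ=-0.020, ω=0.168
apply F[6]=+0.090 → step 7: x=-0.018, v=-0.170, θ=-0.016, ω=0.162
apply F[7]=+0.333 → step 8: x=-0.022, v=-0.165, θ=-0.013, ω=0.152
apply F[8]=+0.497 → step 9: x=-0.025, v=-0.159, θ=-0.010, ω=0.141
apply F[9]=+0.603 → step 10: x=-0.028, v=-0.150, θ=-0.008, ω=0.129
apply F[10]=+0.665 → step 11: x=-0.031, v=-0.141, θ=-0.005, ω=0.117
apply F[11]=+0.696 → step 12: x=-0.034, v=-0.132, θ=-0.003, ω=0.104
apply F[12]=+0.704 → step 13: x=-0.036, v=-0.123, θ=-0.001, ω=0.093
apply F[13]=+0.696 → step 14: x=-0.038, v=-0.114, θ=0.001, ω=0.081
apply F[14]=+0.678 → step 15: x=-0.041, v=-0.105, θ=0.002, ω=0.071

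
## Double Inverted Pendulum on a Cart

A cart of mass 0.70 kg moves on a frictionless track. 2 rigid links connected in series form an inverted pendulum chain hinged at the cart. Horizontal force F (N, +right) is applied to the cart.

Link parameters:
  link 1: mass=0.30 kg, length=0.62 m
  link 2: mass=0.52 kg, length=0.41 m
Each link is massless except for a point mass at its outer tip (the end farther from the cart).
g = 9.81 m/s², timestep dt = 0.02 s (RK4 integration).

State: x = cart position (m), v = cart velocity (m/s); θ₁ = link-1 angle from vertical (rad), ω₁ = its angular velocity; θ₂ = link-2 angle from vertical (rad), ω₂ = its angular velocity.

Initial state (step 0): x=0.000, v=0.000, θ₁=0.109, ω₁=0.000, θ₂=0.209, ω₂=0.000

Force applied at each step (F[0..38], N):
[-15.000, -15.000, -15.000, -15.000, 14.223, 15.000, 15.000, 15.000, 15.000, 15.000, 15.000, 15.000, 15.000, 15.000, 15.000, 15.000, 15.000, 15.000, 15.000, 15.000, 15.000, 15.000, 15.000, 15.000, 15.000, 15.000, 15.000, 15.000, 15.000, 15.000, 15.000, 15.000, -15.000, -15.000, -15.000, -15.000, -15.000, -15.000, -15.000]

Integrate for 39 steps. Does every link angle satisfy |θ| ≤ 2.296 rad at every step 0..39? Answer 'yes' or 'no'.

apply F[0]=-15.000 → step 1: x=-0.004, v=-0.447, θ₁=0.116, ω₁=0.713, θ₂=0.210, ω₂=0.092
apply F[1]=-15.000 → step 2: x=-0.018, v=-0.893, θ₁=0.138, ω₁=1.438, θ₂=0.213, ω₂=0.162
apply F[2]=-15.000 → step 3: x=-0.040, v=-1.337, θ₁=0.174, ω₁=2.179, θ₂=0.216, ω₂=0.196
apply F[3]=-15.000 → step 4: x=-0.071, v=-1.771, θ₁=0.225, ω₁=2.926, θ₂=0.220, ω₂=0.201
apply F[4]=+14.223 → step 5: x=-0.103, v=-1.419, θ₁=0.279, ω₁=2.472, θ₂=0.224, ω₂=0.162
apply F[5]=+15.000 → step 6: x=-0.128, v=-1.069, θ₁=0.324, ω₁=2.076, θ₂=0.226, ω₂=0.047
apply F[6]=+15.000 → step 7: x=-0.146, v=-0.738, θ₁=0.362, ω₁=1.758, θ₂=0.225, ω₂=-0.145
apply F[7]=+15.000 → step 8: x=-0.158, v=-0.420, θ₁=0.395, ω₁=1.509, θ₂=0.220, ω₂=-0.410
apply F[8]=+15.000 → step 9: x=-0.163, v=-0.112, θ₁=0.423, ω₁=1.316, θ₂=0.208, ω₂=-0.744
apply F[9]=+15.000 → step 10: x=-0.162, v=0.189, θ₁=0.448, ω₁=1.170, θ₂=0.190, ω₂=-1.145
apply F[10]=+15.000 → step 11: x=-0.155, v=0.488, θ₁=0.470, ω₁=1.060, θ₂=0.162, ω₂=-1.608
apply F[11]=+15.000 → step 12: x=-0.143, v=0.788, θ₁=0.490, ω₁=0.974, θ₂=0.125, ω₂=-2.130
apply F[12]=+15.000 → step 13: x=-0.124, v=1.092, θ₁=0.509, ω₁=0.897, θ₂=0.077, ω₂=-2.702
apply F[13]=+15.000 → step 14: x=-0.099, v=1.404, θ₁=0.526, ω₁=0.810, θ₂=0.017, ω₂=-3.311
apply F[14]=+15.000 → step 15: x=-0.068, v=1.725, θ₁=0.541, ω₁=0.693, θ₂=-0.056, ω₂=-3.942
apply F[15]=+15.000 → step 16: x=-0.030, v=2.056, θ₁=0.553, ω₁=0.524, θ₂=-0.141, ω₂=-4.582
apply F[16]=+15.000 → step 17: x=0.015, v=2.397, θ₁=0.562, ω₁=0.283, θ₂=-0.239, ω₂=-5.219
apply F[17]=+15.000 → step 18: x=0.066, v=2.748, θ₁=0.564, ω₁=-0.048, θ₂=-0.350, ω₂=-5.848
apply F[18]=+15.000 → step 19: x=0.125, v=3.106, θ₁=0.559, ω₁=-0.485, θ₂=-0.473, ω₂=-6.467
apply F[19]=+15.000 → step 20: x=0.190, v=3.471, θ₁=0.544, ω₁=-1.046, θ₂=-0.608, ω₂=-7.072
apply F[20]=+15.000 → step 21: x=0.264, v=3.845, θ₁=0.516, ω₁=-1.745, θ₂=-0.756, ω₂=-7.655
apply F[21]=+15.000 → step 22: x=0.344, v=4.227, θ₁=0.473, ω₁=-2.595, θ₂=-0.914, ω₂=-8.192
apply F[22]=+15.000 → step 23: x=0.433, v=4.622, θ₁=0.411, ω₁=-3.600, θ₂=-1.083, ω₂=-8.634
apply F[23]=+15.000 → step 24: x=0.529, v=5.034, θ₁=0.328, ω₁=-4.746, θ₂=-1.259, ω₂=-8.889
apply F[24]=+15.000 → step 25: x=0.634, v=5.465, θ₁=0.221, ω₁=-5.988, θ₂=-1.436, ω₂=-8.816
apply F[25]=+15.000 → step 26: x=0.748, v=5.909, θ₁=0.089, ω₁=-7.230, θ₂=-1.608, ω₂=-8.230
apply F[26]=+15.000 → step 27: x=0.870, v=6.338, θ₁=-0.067, ω₁=-8.341, θ₂=-1.761, ω₂=-6.971
apply F[27]=+15.000 → step 28: x=1.001, v=6.712, θ₁=-0.243, ω₁=-9.211, θ₂=-1.882, ω₂=-5.009
apply F[28]=+15.000 → step 29: x=1.138, v=6.993, θ₁=-0.434, ω₁=-9.853, θ₂=-1.958, ω₂=-2.485
apply F[29]=+15.000 → step 30: x=1.280, v=7.158, θ₁=-0.637, ω₁=-10.423, θ₂=-1.979, ω₂=0.421
apply F[30]=+15.000 → step 31: x=1.424, v=7.172, θ₁=-0.852, ω₁=-11.164, θ₂=-1.938, ω₂=3.670
apply F[31]=+15.000 → step 32: x=1.565, v=6.913, θ₁=-1.086, ω₁=-12.343, θ₂=-1.829, ω₂=7.392
apply F[32]=-15.000 → step 33: x=1.692, v=5.646, θ₁=-1.341, ω₁=-13.139, θ₂=-1.655, ω₂=9.887
apply F[33]=-15.000 → step 34: x=1.788, v=3.979, θ₁=-1.609, ω₁=-13.475, θ₂=-1.447, ω₂=10.397
apply F[34]=-15.000 → step 35: x=1.852, v=2.480, θ₁=-1.874, ω₁=-13.044, θ₂=-1.259, ω₂=8.111
apply F[35]=-15.000 → step 36: x=1.890, v=1.338, θ₁=-2.133, ω₁=-12.922, θ₂=-1.128, ω₂=4.896
apply F[36]=-15.000 → step 37: x=1.907, v=0.351, θ₁=-2.396, ω₁=-13.489, θ₂=-1.067, ω₂=1.084
apply F[37]=-15.000 → step 38: x=1.904, v=-0.583, θ₁=-2.677, ω₁=-14.654, θ₂=-1.093, ω₂=-3.983
apply F[38]=-15.000 → step 39: x=1.884, v=-1.376, θ₁=-2.982, ω₁=-15.791, θ₂=-1.238, ω₂=-10.814
Max |angle| over trajectory = 2.982 rad; bound = 2.296 → exceeded.

Answer: no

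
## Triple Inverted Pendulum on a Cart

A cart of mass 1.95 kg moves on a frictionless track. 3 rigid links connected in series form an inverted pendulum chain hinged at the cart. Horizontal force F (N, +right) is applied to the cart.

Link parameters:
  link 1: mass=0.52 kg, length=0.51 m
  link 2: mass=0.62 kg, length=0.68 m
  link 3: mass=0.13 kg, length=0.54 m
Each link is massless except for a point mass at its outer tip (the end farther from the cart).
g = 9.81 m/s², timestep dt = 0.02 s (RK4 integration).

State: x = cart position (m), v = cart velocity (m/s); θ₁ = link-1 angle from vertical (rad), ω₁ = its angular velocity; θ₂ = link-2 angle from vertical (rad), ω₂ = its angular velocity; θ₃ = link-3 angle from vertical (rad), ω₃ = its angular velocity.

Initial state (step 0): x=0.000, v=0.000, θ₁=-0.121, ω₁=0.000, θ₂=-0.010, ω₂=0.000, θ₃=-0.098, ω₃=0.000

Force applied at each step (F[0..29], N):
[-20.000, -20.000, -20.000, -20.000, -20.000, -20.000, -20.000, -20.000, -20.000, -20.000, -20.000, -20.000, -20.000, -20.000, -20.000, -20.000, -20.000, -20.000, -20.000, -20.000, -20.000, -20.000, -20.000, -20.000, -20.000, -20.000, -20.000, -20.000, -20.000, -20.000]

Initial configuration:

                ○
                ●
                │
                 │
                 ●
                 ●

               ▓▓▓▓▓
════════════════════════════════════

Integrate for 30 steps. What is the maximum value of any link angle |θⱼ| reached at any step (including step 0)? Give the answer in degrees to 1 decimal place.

Answer: 119.6°

Derivation:
apply F[0]=-20.000 → step 1: x=-0.002, v=-0.188, θ₁=-0.118, ω₁=0.255, θ₂=-0.009, ω₂=0.090, θ₃=-0.098, ω₃=-0.042
apply F[1]=-20.000 → step 2: x=-0.008, v=-0.378, θ₁=-0.111, ω₁=0.516, θ₂=-0.006, ω₂=0.177, θ₃=-0.100, ω₃=-0.085
apply F[2]=-20.000 → step 3: x=-0.017, v=-0.569, θ₁=-0.098, ω₁=0.790, θ₂=-0.002, ω₂=0.258, θ₃=-0.102, ω₃=-0.129
apply F[3]=-20.000 → step 4: x=-0.030, v=-0.762, θ₁=-0.079, ω₁=1.084, θ₂=0.004, ω₂=0.328, θ₃=-0.105, ω₃=-0.175
apply F[4]=-20.000 → step 5: x=-0.048, v=-0.959, θ₁=-0.054, ω₁=1.403, θ₂=0.011, ω₂=0.386, θ₃=-0.109, ω₃=-0.223
apply F[5]=-20.000 → step 6: x=-0.069, v=-1.160, θ₁=-0.023, ω₁=1.754, θ₂=0.019, ω₂=0.427, θ₃=-0.114, ω₃=-0.272
apply F[6]=-20.000 → step 7: x=-0.094, v=-1.364, θ₁=0.016, ω₁=2.142, θ₂=0.028, ω₂=0.449, θ₃=-0.120, ω₃=-0.321
apply F[7]=-20.000 → step 8: x=-0.123, v=-1.573, θ₁=0.063, ω₁=2.567, θ₂=0.037, ω₂=0.452, θ₃=-0.127, ω₃=-0.365
apply F[8]=-20.000 → step 9: x=-0.157, v=-1.783, θ₁=0.119, ω₁=3.025, θ₂=0.046, ω₂=0.441, θ₃=-0.134, ω₃=-0.400
apply F[9]=-20.000 → step 10: x=-0.195, v=-1.993, θ₁=0.184, ω₁=3.503, θ₂=0.055, ω₂=0.426, θ₃=-0.143, ω₃=-0.421
apply F[10]=-20.000 → step 11: x=-0.237, v=-2.199, θ₁=0.259, ω₁=3.980, θ₂=0.063, ω₂=0.426, θ₃=-0.151, ω₃=-0.421
apply F[11]=-20.000 → step 12: x=-0.283, v=-2.394, θ₁=0.343, ω₁=4.428, θ₂=0.072, ω₂=0.464, θ₃=-0.159, ω₃=-0.397
apply F[12]=-20.000 → step 13: x=-0.332, v=-2.576, θ₁=0.436, ω₁=4.823, θ₂=0.082, ω₂=0.563, θ₃=-0.167, ω₃=-0.349
apply F[13]=-20.000 → step 14: x=-0.385, v=-2.741, θ₁=0.536, ω₁=5.154, θ₂=0.095, ω₂=0.737, θ₃=-0.173, ω₃=-0.278
apply F[14]=-20.000 → step 15: x=-0.442, v=-2.888, θ₁=0.642, ω₁=5.419, θ₂=0.112, ω₂=0.991, θ₃=-0.178, ω₃=-0.190
apply F[15]=-20.000 → step 16: x=-0.501, v=-3.020, θ₁=0.752, ω₁=5.625, θ₂=0.135, ω₂=1.323, θ₃=-0.180, ω₃=-0.087
apply F[16]=-20.000 → step 17: x=-0.562, v=-3.135, θ₁=0.866, ω₁=5.780, θ₂=0.165, ω₂=1.726, θ₃=-0.181, ω₃=0.031
apply F[17]=-20.000 → step 18: x=-0.626, v=-3.236, θ₁=0.983, ω₁=5.888, θ₂=0.205, ω₂=2.193, θ₃=-0.179, ω₃=0.164
apply F[18]=-20.000 → step 19: x=-0.692, v=-3.325, θ₁=1.102, ω₁=5.950, θ₂=0.254, ω₂=2.716, θ₃=-0.174, ω₃=0.318
apply F[19]=-20.000 → step 20: x=-0.759, v=-3.402, θ₁=1.221, ω₁=5.962, θ₂=0.313, ω₂=3.287, θ₃=-0.166, ω₃=0.499
apply F[20]=-20.000 → step 21: x=-0.828, v=-3.469, θ₁=1.340, ω₁=5.914, θ₂=0.385, ω₂=3.898, θ₃=-0.154, ω₃=0.717
apply F[21]=-20.000 → step 22: x=-0.898, v=-3.528, θ₁=1.457, ω₁=5.794, θ₂=0.470, ω₂=4.541, θ₃=-0.137, ω₃=0.987
apply F[22]=-20.000 → step 23: x=-0.969, v=-3.581, θ₁=1.571, ω₁=5.584, θ₂=0.567, ω₂=5.206, θ₃=-0.114, ω₃=1.326
apply F[23]=-20.000 → step 24: x=-1.041, v=-3.630, θ₁=1.680, ω₁=5.270, θ₂=0.678, ω₂=5.885, θ₃=-0.084, ω₃=1.756
apply F[24]=-20.000 → step 25: x=-1.114, v=-3.676, θ₁=1.781, ω₁=4.833, θ₂=0.802, ω₂=6.570, θ₃=-0.043, ω₃=2.303
apply F[25]=-20.000 → step 26: x=-1.188, v=-3.718, θ₁=1.872, ω₁=4.263, θ₂=0.941, ω₂=7.256, θ₃=0.010, ω₃=2.997
apply F[26]=-20.000 → step 27: x=-1.263, v=-3.752, θ₁=1.950, ω₁=3.559, θ₂=1.093, ω₂=7.944, θ₃=0.078, ω₃=3.874
apply F[27]=-20.000 → step 28: x=-1.338, v=-3.770, θ₁=2.014, ω₁=2.734, θ₂=1.259, ω₂=8.636, θ₃=0.166, ω₃=4.984
apply F[28]=-20.000 → step 29: x=-1.413, v=-3.759, θ₁=2.059, ω₁=1.834, θ₂=1.438, ω₂=9.321, θ₃=0.279, ω₃=6.397
apply F[29]=-20.000 → step 30: x=-1.488, v=-3.698, θ₁=2.087, ω₁=0.971, θ₂=1.631, ω₂=9.948, θ₃=0.425, ω₃=8.201
Max |angle| over trajectory = 2.087 rad = 119.6°.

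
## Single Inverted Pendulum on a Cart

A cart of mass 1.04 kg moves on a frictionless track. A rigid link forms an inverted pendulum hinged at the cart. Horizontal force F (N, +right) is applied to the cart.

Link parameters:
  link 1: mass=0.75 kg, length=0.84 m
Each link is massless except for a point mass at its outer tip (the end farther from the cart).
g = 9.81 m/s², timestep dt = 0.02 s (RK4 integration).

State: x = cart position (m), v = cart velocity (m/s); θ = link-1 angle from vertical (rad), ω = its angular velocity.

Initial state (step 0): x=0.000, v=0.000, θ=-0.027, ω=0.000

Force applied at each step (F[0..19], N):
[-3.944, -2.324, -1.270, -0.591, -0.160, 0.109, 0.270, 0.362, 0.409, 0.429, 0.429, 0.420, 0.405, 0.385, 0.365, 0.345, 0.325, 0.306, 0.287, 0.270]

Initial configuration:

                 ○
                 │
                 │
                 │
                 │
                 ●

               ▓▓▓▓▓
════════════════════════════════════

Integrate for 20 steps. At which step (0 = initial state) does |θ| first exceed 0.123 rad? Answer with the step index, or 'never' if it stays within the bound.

apply F[0]=-3.944 → step 1: x=-0.001, v=-0.072, θ=-0.026, ω=0.079
apply F[1]=-2.324 → step 2: x=-0.003, v=-0.113, θ=-0.024, ω=0.122
apply F[2]=-1.270 → step 3: x=-0.005, v=-0.134, θ=-0.022, ω=0.142
apply F[3]=-0.591 → step 4: x=-0.008, v=-0.143, θ=-0.019, ω=0.148
apply F[4]=-0.160 → step 5: x=-0.011, v=-0.143, θ=-0.016, ω=0.145
apply F[5]=+0.109 → step 6: x=-0.014, v=-0.139, θ=-0.013, ω=0.136
apply F[6]=+0.270 → step 7: x=-0.016, v=-0.133, θ=-0.010, ω=0.125
apply F[7]=+0.362 → step 8: x=-0.019, v=-0.124, θ=-0.008, ω=0.114
apply F[8]=+0.409 → step 9: x=-0.021, v=-0.115, θ=-0.006, ω=0.101
apply F[9]=+0.429 → step 10: x=-0.023, v=-0.107, θ=-0.004, ω=0.090
apply F[10]=+0.429 → step 11: x=-0.025, v=-0.098, θ=-0.002, ω=0.079
apply F[11]=+0.420 → step 12: x=-0.027, v=-0.090, θ=-0.001, ω=0.069
apply F[12]=+0.405 → step 13: x=-0.029, v=-0.082, θ=0.001, ω=0.059
apply F[13]=+0.385 → step 14: x=-0.031, v=-0.075, θ=0.002, ω=0.051
apply F[14]=+0.365 → step 15: x=-0.032, v=-0.068, θ=0.003, ω=0.043
apply F[15]=+0.345 → step 16: x=-0.033, v=-0.062, θ=0.003, ω=0.037
apply F[16]=+0.325 → step 17: x=-0.034, v=-0.056, θ=0.004, ω=0.031
apply F[17]=+0.306 → step 18: x=-0.036, v=-0.051, θ=0.005, ω=0.026
apply F[18]=+0.287 → step 19: x=-0.037, v=-0.046, θ=0.005, ω=0.021
apply F[19]=+0.270 → step 20: x=-0.037, v=-0.041, θ=0.006, ω=0.017
max |θ| = 0.027 ≤ 0.123 over all 21 states.

Answer: never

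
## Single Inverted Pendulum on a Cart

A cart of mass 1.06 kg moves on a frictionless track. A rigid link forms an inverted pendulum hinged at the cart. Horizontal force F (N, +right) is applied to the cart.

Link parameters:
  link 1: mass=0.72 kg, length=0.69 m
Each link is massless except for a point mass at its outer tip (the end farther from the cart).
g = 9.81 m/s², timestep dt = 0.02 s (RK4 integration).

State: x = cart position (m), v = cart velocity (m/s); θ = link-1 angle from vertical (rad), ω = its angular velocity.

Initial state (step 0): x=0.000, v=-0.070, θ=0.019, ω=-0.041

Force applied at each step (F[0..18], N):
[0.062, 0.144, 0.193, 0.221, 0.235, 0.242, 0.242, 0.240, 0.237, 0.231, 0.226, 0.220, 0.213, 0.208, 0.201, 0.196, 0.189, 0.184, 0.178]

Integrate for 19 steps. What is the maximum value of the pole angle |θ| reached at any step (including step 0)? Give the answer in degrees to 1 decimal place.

apply F[0]=+0.062 → step 1: x=-0.001, v=-0.071, θ=0.018, ω=-0.034
apply F[1]=+0.144 → step 2: x=-0.003, v=-0.071, θ=0.018, ω=-0.029
apply F[2]=+0.193 → step 3: x=-0.004, v=-0.070, θ=0.017, ω=-0.026
apply F[3]=+0.221 → step 4: x=-0.006, v=-0.068, θ=0.017, ω=-0.024
apply F[4]=+0.235 → step 5: x=-0.007, v=-0.065, θ=0.016, ω=-0.023
apply F[5]=+0.242 → step 6: x=-0.008, v=-0.063, θ=0.016, ω=-0.022
apply F[6]=+0.242 → step 7: x=-0.009, v=-0.061, θ=0.015, ω=-0.021
apply F[7]=+0.240 → step 8: x=-0.011, v=-0.058, θ=0.015, ω=-0.021
apply F[8]=+0.237 → step 9: x=-0.012, v=-0.055, θ=0.014, ω=-0.020
apply F[9]=+0.231 → step 10: x=-0.013, v=-0.053, θ=0.014, ω=-0.020
apply F[10]=+0.226 → step 11: x=-0.014, v=-0.051, θ=0.014, ω=-0.019
apply F[11]=+0.220 → step 12: x=-0.015, v=-0.048, θ=0.013, ω=-0.019
apply F[12]=+0.213 → step 13: x=-0.016, v=-0.046, θ=0.013, ω=-0.018
apply F[13]=+0.208 → step 14: x=-0.017, v=-0.044, θ=0.013, ω=-0.018
apply F[14]=+0.201 → step 15: x=-0.018, v=-0.042, θ=0.012, ω=-0.018
apply F[15]=+0.196 → step 16: x=-0.018, v=-0.039, θ=0.012, ω=-0.017
apply F[16]=+0.189 → step 17: x=-0.019, v=-0.037, θ=0.011, ω=-0.017
apply F[17]=+0.184 → step 18: x=-0.020, v=-0.035, θ=0.011, ω=-0.016
apply F[18]=+0.178 → step 19: x=-0.021, v=-0.034, θ=0.011, ω=-0.016
Max |angle| over trajectory = 0.019 rad = 1.1°.

Answer: 1.1°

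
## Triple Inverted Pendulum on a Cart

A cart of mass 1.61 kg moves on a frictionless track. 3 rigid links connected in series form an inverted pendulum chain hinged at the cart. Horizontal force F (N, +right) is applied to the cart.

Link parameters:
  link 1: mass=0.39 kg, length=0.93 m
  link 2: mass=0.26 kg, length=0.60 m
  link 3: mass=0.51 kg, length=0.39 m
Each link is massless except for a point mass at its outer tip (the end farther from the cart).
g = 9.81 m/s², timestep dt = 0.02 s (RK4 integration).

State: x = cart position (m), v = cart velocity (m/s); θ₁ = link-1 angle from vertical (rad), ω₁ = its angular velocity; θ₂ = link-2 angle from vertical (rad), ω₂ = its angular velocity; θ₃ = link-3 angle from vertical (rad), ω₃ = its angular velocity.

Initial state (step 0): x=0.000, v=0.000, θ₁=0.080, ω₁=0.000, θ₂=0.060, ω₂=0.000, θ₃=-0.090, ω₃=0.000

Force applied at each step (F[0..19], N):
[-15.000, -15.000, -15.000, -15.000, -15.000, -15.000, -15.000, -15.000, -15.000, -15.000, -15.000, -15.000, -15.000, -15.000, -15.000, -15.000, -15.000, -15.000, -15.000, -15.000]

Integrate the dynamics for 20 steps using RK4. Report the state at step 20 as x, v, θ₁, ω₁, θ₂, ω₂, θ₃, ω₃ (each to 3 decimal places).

apply F[0]=-15.000 → step 1: x=-0.002, v=-0.196, θ₁=0.082, ω₁=0.235, θ₂=0.061, ω₂=0.066, θ₃=-0.092, ω₃=-0.196
apply F[1]=-15.000 → step 2: x=-0.008, v=-0.393, θ₁=0.089, ω₁=0.472, θ₂=0.063, ω₂=0.129, θ₃=-0.098, ω₃=-0.393
apply F[2]=-15.000 → step 3: x=-0.018, v=-0.591, θ₁=0.101, ω₁=0.714, θ₂=0.066, ω₂=0.189, θ₃=-0.108, ω₃=-0.594
apply F[3]=-15.000 → step 4: x=-0.031, v=-0.789, θ₁=0.118, ω₁=0.962, θ₂=0.070, ω₂=0.243, θ₃=-0.122, ω₃=-0.796
apply F[4]=-15.000 → step 5: x=-0.049, v=-0.988, θ₁=0.140, ω₁=1.216, θ₂=0.075, ω₂=0.288, θ₃=-0.140, ω₃=-0.996
apply F[5]=-15.000 → step 6: x=-0.071, v=-1.187, θ₁=0.167, ω₁=1.477, θ₂=0.082, ω₂=0.323, θ₃=-0.161, ω₃=-1.185
apply F[6]=-15.000 → step 7: x=-0.097, v=-1.385, θ₁=0.199, ω₁=1.743, θ₂=0.088, ω₂=0.344, θ₃=-0.187, ω₃=-1.352
apply F[7]=-15.000 → step 8: x=-0.126, v=-1.582, θ₁=0.236, ω₁=2.011, θ₂=0.095, ω₂=0.351, θ₃=-0.215, ω₃=-1.482
apply F[8]=-15.000 → step 9: x=-0.160, v=-1.776, θ₁=0.279, ω₁=2.277, θ₂=0.102, ω₂=0.346, θ₃=-0.246, ω₃=-1.563
apply F[9]=-15.000 → step 10: x=-0.197, v=-1.965, θ₁=0.328, ω₁=2.537, θ₂=0.109, ω₂=0.335, θ₃=-0.277, ω₃=-1.581
apply F[10]=-15.000 → step 11: x=-0.239, v=-2.147, θ₁=0.381, ω₁=2.785, θ₂=0.116, ω₂=0.324, θ₃=-0.309, ω₃=-1.531
apply F[11]=-15.000 → step 12: x=-0.283, v=-2.322, θ₁=0.439, ω₁=3.019, θ₂=0.122, ω₂=0.325, θ₃=-0.338, ω₃=-1.412
apply F[12]=-15.000 → step 13: x=-0.331, v=-2.489, θ₁=0.501, ω₁=3.236, θ₂=0.129, ω₂=0.350, θ₃=-0.365, ω₃=-1.226
apply F[13]=-15.000 → step 14: x=-0.383, v=-2.646, θ₁=0.568, ω₁=3.435, θ₂=0.136, ω₂=0.409, θ₃=-0.387, ω₃=-0.984
apply F[14]=-15.000 → step 15: x=-0.437, v=-2.793, θ₁=0.639, ω₁=3.614, θ₂=0.145, ω₂=0.510, θ₃=-0.404, ω₃=-0.693
apply F[15]=-15.000 → step 16: x=-0.494, v=-2.930, θ₁=0.713, ω₁=3.774, θ₂=0.157, ω₂=0.661, θ₃=-0.414, ω₃=-0.365
apply F[16]=-15.000 → step 17: x=-0.554, v=-3.057, θ₁=0.790, ω₁=3.917, θ₂=0.172, ω₂=0.864, θ₃=-0.418, ω₃=-0.007
apply F[17]=-15.000 → step 18: x=-0.617, v=-3.174, θ₁=0.869, ω₁=4.042, θ₂=0.192, ω₂=1.119, θ₃=-0.414, ω₃=0.377
apply F[18]=-15.000 → step 19: x=-0.681, v=-3.280, θ₁=0.951, ω₁=4.151, θ₂=0.217, ω₂=1.424, θ₃=-0.403, ω₃=0.784
apply F[19]=-15.000 → step 20: x=-0.748, v=-3.377, θ₁=1.035, ω₁=4.243, θ₂=0.249, ω₂=1.774, θ₃=-0.383, ω₃=1.216

Answer: x=-0.748, v=-3.377, θ₁=1.035, ω₁=4.243, θ₂=0.249, ω₂=1.774, θ₃=-0.383, ω₃=1.216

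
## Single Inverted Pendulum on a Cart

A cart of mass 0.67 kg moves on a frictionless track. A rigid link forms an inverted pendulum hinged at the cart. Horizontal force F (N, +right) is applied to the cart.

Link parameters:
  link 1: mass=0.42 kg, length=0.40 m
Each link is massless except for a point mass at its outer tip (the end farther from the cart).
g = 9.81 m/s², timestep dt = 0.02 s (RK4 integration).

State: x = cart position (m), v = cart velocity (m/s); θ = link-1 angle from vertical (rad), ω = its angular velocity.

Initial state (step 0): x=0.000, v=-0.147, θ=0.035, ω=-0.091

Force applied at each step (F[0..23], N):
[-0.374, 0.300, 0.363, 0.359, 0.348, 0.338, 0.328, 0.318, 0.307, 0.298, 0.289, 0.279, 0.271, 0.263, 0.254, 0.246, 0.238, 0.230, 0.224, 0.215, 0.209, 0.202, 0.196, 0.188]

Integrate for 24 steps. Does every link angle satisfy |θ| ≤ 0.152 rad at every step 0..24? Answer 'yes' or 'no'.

Answer: yes

Derivation:
apply F[0]=-0.374 → step 1: x=-0.003, v=-0.162, θ=0.034, ω=-0.036
apply F[1]=+0.300 → step 2: x=-0.006, v=-0.158, θ=0.033, ω=-0.032
apply F[2]=+0.363 → step 3: x=-0.009, v=-0.151, θ=0.032, ω=-0.032
apply F[3]=+0.359 → step 4: x=-0.012, v=-0.144, θ=0.032, ω=-0.034
apply F[4]=+0.348 → step 5: x=-0.015, v=-0.137, θ=0.031, ω=-0.035
apply F[5]=+0.338 → step 6: x=-0.018, v=-0.131, θ=0.030, ω=-0.035
apply F[6]=+0.328 → step 7: x=-0.020, v=-0.125, θ=0.030, ω=-0.036
apply F[7]=+0.318 → step 8: x=-0.023, v=-0.119, θ=0.029, ω=-0.036
apply F[8]=+0.307 → step 9: x=-0.025, v=-0.113, θ=0.028, ω=-0.036
apply F[9]=+0.298 → step 10: x=-0.027, v=-0.108, θ=0.028, ω=-0.036
apply F[10]=+0.289 → step 11: x=-0.029, v=-0.103, θ=0.027, ω=-0.036
apply F[11]=+0.279 → step 12: x=-0.031, v=-0.098, θ=0.026, ω=-0.036
apply F[12]=+0.271 → step 13: x=-0.033, v=-0.093, θ=0.025, ω=-0.035
apply F[13]=+0.263 → step 14: x=-0.035, v=-0.088, θ=0.025, ω=-0.035
apply F[14]=+0.254 → step 15: x=-0.037, v=-0.083, θ=0.024, ω=-0.035
apply F[15]=+0.246 → step 16: x=-0.039, v=-0.079, θ=0.023, ω=-0.034
apply F[16]=+0.238 → step 17: x=-0.040, v=-0.075, θ=0.023, ω=-0.034
apply F[17]=+0.230 → step 18: x=-0.042, v=-0.071, θ=0.022, ω=-0.033
apply F[18]=+0.224 → step 19: x=-0.043, v=-0.066, θ=0.021, ω=-0.033
apply F[19]=+0.215 → step 20: x=-0.044, v=-0.063, θ=0.021, ω=-0.032
apply F[20]=+0.209 → step 21: x=-0.045, v=-0.059, θ=0.020, ω=-0.031
apply F[21]=+0.202 → step 22: x=-0.047, v=-0.055, θ=0.019, ω=-0.031
apply F[22]=+0.196 → step 23: x=-0.048, v=-0.052, θ=0.019, ω=-0.030
apply F[23]=+0.188 → step 24: x=-0.049, v=-0.048, θ=0.018, ω=-0.029
Max |angle| over trajectory = 0.035 rad; bound = 0.152 → within bound.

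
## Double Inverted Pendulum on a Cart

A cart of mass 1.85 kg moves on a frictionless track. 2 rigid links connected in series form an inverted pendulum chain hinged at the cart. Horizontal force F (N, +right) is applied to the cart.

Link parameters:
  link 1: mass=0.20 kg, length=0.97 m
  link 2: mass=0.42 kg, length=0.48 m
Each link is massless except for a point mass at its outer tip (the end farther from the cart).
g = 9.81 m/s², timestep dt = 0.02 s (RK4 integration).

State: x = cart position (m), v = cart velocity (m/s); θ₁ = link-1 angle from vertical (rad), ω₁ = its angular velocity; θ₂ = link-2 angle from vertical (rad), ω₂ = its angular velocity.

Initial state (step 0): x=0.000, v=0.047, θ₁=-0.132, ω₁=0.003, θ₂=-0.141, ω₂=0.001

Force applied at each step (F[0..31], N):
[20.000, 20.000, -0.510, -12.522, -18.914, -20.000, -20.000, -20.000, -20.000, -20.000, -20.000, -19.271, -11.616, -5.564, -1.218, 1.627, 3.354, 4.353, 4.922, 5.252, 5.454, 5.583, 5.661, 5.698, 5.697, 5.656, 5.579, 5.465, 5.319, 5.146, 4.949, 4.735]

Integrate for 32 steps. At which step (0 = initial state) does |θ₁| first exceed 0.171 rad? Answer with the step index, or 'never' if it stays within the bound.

Answer: 6

Derivation:
apply F[0]=+20.000 → step 1: x=0.003, v=0.271, θ₁=-0.134, ω₁=-0.249, θ₂=-0.141, ω₂=-0.008
apply F[1]=+20.000 → step 2: x=0.011, v=0.494, θ₁=-0.142, ω₁=-0.504, θ₂=-0.141, ω₂=-0.011
apply F[2]=-0.510 → step 3: x=0.021, v=0.498, θ₁=-0.152, ω₁=-0.540, θ₂=-0.141, ω₂=-0.004
apply F[3]=-12.522 → step 4: x=0.029, v=0.373, θ₁=-0.162, ω₁=-0.452, θ₂=-0.141, ω₂=0.017
apply F[4]=-18.914 → step 5: x=0.035, v=0.181, θ₁=-0.170, ω₁=-0.303, θ₂=-0.141, ω₂=0.054
apply F[5]=-20.000 → step 6: x=0.037, v=-0.022, θ₁=-0.174, ω₁=-0.147, θ₂=-0.139, ω₂=0.101
apply F[6]=-20.000 → step 7: x=0.034, v=-0.225, θ₁=-0.176, ω₁=0.005, θ₂=-0.137, ω₂=0.156
apply F[7]=-20.000 → step 8: x=0.028, v=-0.428, θ₁=-0.174, ω₁=0.156, θ₂=-0.133, ω₂=0.215
apply F[8]=-20.000 → step 9: x=0.017, v=-0.631, θ₁=-0.170, ω₁=0.308, θ₂=-0.128, ω₂=0.276
apply F[9]=-20.000 → step 10: x=0.002, v=-0.835, θ₁=-0.162, ω₁=0.462, θ₂=-0.122, ω₂=0.335
apply F[10]=-20.000 → step 11: x=-0.016, v=-1.040, θ₁=-0.151, ω₁=0.621, θ₂=-0.115, ω₂=0.389
apply F[11]=-19.271 → step 12: x=-0.039, v=-1.238, θ₁=-0.137, ω₁=0.779, θ₂=-0.106, ω₂=0.435
apply F[12]=-11.616 → step 13: x=-0.065, v=-1.355, θ₁=-0.121, ω₁=0.861, θ₂=-0.097, ω₂=0.470
apply F[13]=-5.564 → step 14: x=-0.093, v=-1.408, θ₁=-0.103, ω₁=0.885, θ₂=-0.088, ω₂=0.493
apply F[14]=-1.218 → step 15: x=-0.121, v=-1.416, θ₁=-0.086, ω₁=0.869, θ₂=-0.078, ω₂=0.506
apply F[15]=+1.627 → step 16: x=-0.149, v=-1.394, θ₁=-0.069, ω₁=0.829, θ₂=-0.067, ω₂=0.512
apply F[16]=+3.354 → step 17: x=-0.177, v=-1.354, θ₁=-0.053, ω₁=0.776, θ₂=-0.057, ω₂=0.510
apply F[17]=+4.353 → step 18: x=-0.203, v=-1.304, θ₁=-0.038, ω₁=0.719, θ₂=-0.047, ω₂=0.502
apply F[18]=+4.922 → step 19: x=-0.229, v=-1.249, θ₁=-0.024, ω₁=0.660, θ₂=-0.037, ω₂=0.488
apply F[19]=+5.252 → step 20: x=-0.253, v=-1.191, θ₁=-0.011, ω₁=0.603, θ₂=-0.028, ω₂=0.470
apply F[20]=+5.454 → step 21: x=-0.276, v=-1.132, θ₁=0.000, ω₁=0.548, θ₂=-0.018, ω₂=0.449
apply F[21]=+5.583 → step 22: x=-0.298, v=-1.072, θ₁=0.011, ω₁=0.495, θ₂=-0.010, ω₂=0.425
apply F[22]=+5.661 → step 23: x=-0.319, v=-1.011, θ₁=0.020, ω₁=0.445, θ₂=-0.001, ω₂=0.400
apply F[23]=+5.698 → step 24: x=-0.339, v=-0.951, θ₁=0.028, ω₁=0.397, θ₂=0.006, ω₂=0.373
apply F[24]=+5.697 → step 25: x=-0.357, v=-0.892, θ₁=0.036, ω₁=0.351, θ₂=0.014, ω₂=0.345
apply F[25]=+5.656 → step 26: x=-0.374, v=-0.833, θ₁=0.042, ω₁=0.308, θ₂=0.020, ω₂=0.317
apply F[26]=+5.579 → step 27: x=-0.390, v=-0.776, θ₁=0.048, ω₁=0.268, θ₂=0.026, ω₂=0.288
apply F[27]=+5.465 → step 28: x=-0.405, v=-0.720, θ₁=0.053, ω₁=0.230, θ₂=0.032, ω₂=0.261
apply F[28]=+5.319 → step 29: x=-0.419, v=-0.666, θ₁=0.057, ω₁=0.195, θ₂=0.037, ω₂=0.234
apply F[29]=+5.146 → step 30: x=-0.432, v=-0.615, θ₁=0.061, ω₁=0.162, θ₂=0.041, ω₂=0.208
apply F[30]=+4.949 → step 31: x=-0.444, v=-0.565, θ₁=0.064, ω₁=0.133, θ₂=0.045, ω₂=0.183
apply F[31]=+4.735 → step 32: x=-0.455, v=-0.518, θ₁=0.066, ω₁=0.105, θ₂=0.048, ω₂=0.159
|θ₁| = 0.174 > 0.171 first at step 6.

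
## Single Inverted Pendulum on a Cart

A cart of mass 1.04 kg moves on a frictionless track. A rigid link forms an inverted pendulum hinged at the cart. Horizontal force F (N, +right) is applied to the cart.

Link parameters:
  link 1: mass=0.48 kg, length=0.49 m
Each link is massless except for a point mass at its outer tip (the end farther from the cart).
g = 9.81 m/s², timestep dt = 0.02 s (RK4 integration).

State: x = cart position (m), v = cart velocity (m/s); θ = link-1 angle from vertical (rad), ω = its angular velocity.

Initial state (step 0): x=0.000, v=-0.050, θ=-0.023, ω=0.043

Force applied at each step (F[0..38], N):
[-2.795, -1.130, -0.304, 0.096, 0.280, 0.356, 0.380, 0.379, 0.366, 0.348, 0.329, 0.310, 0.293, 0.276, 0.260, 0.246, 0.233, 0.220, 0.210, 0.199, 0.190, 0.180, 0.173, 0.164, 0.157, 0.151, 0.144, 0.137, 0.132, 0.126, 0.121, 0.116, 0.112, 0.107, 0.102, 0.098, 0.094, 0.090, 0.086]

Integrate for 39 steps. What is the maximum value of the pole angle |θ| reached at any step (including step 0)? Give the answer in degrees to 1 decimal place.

Answer: 1.3°

Derivation:
apply F[0]=-2.795 → step 1: x=-0.002, v=-0.102, θ=-0.021, ω=0.140
apply F[1]=-1.130 → step 2: x=-0.004, v=-0.122, θ=-0.018, ω=0.172
apply F[2]=-0.304 → step 3: x=-0.006, v=-0.126, θ=-0.015, ω=0.175
apply F[3]=+0.096 → step 4: x=-0.009, v=-0.123, θ=-0.011, ω=0.164
apply F[4]=+0.280 → step 5: x=-0.011, v=-0.117, θ=-0.008, ω=0.147
apply F[5]=+0.356 → step 6: x=-0.013, v=-0.109, θ=-0.005, ω=0.129
apply F[6]=+0.380 → step 7: x=-0.015, v=-0.102, θ=-0.003, ω=0.112
apply F[7]=+0.379 → step 8: x=-0.017, v=-0.094, θ=-0.001, ω=0.096
apply F[8]=+0.366 → step 9: x=-0.019, v=-0.087, θ=0.001, ω=0.081
apply F[9]=+0.348 → step 10: x=-0.021, v=-0.081, θ=0.002, ω=0.069
apply F[10]=+0.329 → step 11: x=-0.022, v=-0.075, θ=0.004, ω=0.058
apply F[11]=+0.310 → step 12: x=-0.024, v=-0.069, θ=0.005, ω=0.048
apply F[12]=+0.293 → step 13: x=-0.025, v=-0.064, θ=0.006, ω=0.039
apply F[13]=+0.276 → step 14: x=-0.026, v=-0.059, θ=0.006, ω=0.032
apply F[14]=+0.260 → step 15: x=-0.028, v=-0.055, θ=0.007, ω=0.026
apply F[15]=+0.246 → step 16: x=-0.029, v=-0.051, θ=0.007, ω=0.020
apply F[16]=+0.233 → step 17: x=-0.030, v=-0.047, θ=0.008, ω=0.015
apply F[17]=+0.220 → step 18: x=-0.031, v=-0.043, θ=0.008, ω=0.011
apply F[18]=+0.210 → step 19: x=-0.031, v=-0.040, θ=0.008, ω=0.008
apply F[19]=+0.199 → step 20: x=-0.032, v=-0.037, θ=0.008, ω=0.005
apply F[20]=+0.190 → step 21: x=-0.033, v=-0.034, θ=0.008, ω=0.002
apply F[21]=+0.180 → step 22: x=-0.033, v=-0.031, θ=0.008, ω=0.000
apply F[22]=+0.173 → step 23: x=-0.034, v=-0.029, θ=0.008, ω=-0.002
apply F[23]=+0.164 → step 24: x=-0.035, v=-0.026, θ=0.008, ω=-0.003
apply F[24]=+0.157 → step 25: x=-0.035, v=-0.024, θ=0.008, ω=-0.005
apply F[25]=+0.151 → step 26: x=-0.036, v=-0.022, θ=0.008, ω=-0.006
apply F[26]=+0.144 → step 27: x=-0.036, v=-0.020, θ=0.008, ω=-0.007
apply F[27]=+0.137 → step 28: x=-0.036, v=-0.018, θ=0.008, ω=-0.007
apply F[28]=+0.132 → step 29: x=-0.037, v=-0.016, θ=0.008, ω=-0.008
apply F[29]=+0.126 → step 30: x=-0.037, v=-0.014, θ=0.008, ω=-0.009
apply F[30]=+0.121 → step 31: x=-0.037, v=-0.013, θ=0.007, ω=-0.009
apply F[31]=+0.116 → step 32: x=-0.038, v=-0.011, θ=0.007, ω=-0.009
apply F[32]=+0.112 → step 33: x=-0.038, v=-0.010, θ=0.007, ω=-0.010
apply F[33]=+0.107 → step 34: x=-0.038, v=-0.008, θ=0.007, ω=-0.010
apply F[34]=+0.102 → step 35: x=-0.038, v=-0.007, θ=0.007, ω=-0.010
apply F[35]=+0.098 → step 36: x=-0.038, v=-0.005, θ=0.006, ω=-0.010
apply F[36]=+0.094 → step 37: x=-0.038, v=-0.004, θ=0.006, ω=-0.010
apply F[37]=+0.090 → step 38: x=-0.038, v=-0.003, θ=0.006, ω=-0.010
apply F[38]=+0.086 → step 39: x=-0.038, v=-0.002, θ=0.006, ω=-0.010
Max |angle| over trajectory = 0.023 rad = 1.3°.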